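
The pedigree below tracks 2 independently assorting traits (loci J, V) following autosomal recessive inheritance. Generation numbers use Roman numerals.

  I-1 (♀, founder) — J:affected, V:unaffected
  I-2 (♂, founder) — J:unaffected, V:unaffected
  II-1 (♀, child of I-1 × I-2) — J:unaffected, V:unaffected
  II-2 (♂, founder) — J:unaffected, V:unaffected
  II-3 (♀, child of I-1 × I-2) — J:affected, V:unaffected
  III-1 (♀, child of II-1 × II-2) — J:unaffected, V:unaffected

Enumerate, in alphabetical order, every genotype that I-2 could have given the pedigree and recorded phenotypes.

I-2 ∈ {Jj VV, Jj Vv}

J/I-1 aff ·: jj
J/I-2 un ·: Jj
J/II-1 un I-1×I-2: Jj
J/II-2 un ·: JJ|Jj
J/II-3 aff I-1×I-2: jj
J/III-1 un II-1×II-2: JJ|Jj
⇒ J over [I-1,I-2,II-1,II-2,II-3,III-1]: 4 consistent
V/I-1 un ·: VV|Vv
V/I-2 un ·: VV|Vv
V/II-1 un I-1×I-2: VV|Vv
V/II-2 un ·: VV|Vv
V/II-3 un I-1×I-2: VV|Vv
V/III-1 un II-1×II-2: VV|Vv
⇒ V over [I-1,I-2,II-1,II-2,II-3,III-1]: 45 consistent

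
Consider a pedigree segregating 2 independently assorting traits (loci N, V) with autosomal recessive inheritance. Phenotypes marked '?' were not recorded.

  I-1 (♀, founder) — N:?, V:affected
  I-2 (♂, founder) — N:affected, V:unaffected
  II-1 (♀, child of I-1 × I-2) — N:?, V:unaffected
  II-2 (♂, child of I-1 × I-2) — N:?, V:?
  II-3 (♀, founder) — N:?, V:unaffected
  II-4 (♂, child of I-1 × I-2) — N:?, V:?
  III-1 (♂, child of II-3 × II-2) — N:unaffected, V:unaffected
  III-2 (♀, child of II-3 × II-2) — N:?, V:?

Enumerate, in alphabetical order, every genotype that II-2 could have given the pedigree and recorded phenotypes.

N/I-1 ? ·: NN|Nn|nn
N/I-2 aff ·: nn
N/II-1 ? I-1×I-2: Nn|nn
N/II-2 ? I-1×I-2: Nn|nn
N/II-3 ? ·: NN|Nn|nn
N/II-4 ? I-1×I-2: Nn|nn
N/III-1 un II-3×II-2: NN|Nn
N/III-2 ? II-3×II-2: NN|Nn|nn
⇒ N over [I-1,I-2,II-1,II-2,II-3,II-4,III-1,III-2]: 75 consistent
V/I-1 aff ·: vv
V/I-2 un ·: VV|Vv
V/II-1 un I-1×I-2: Vv
V/II-2 ? I-1×I-2: Vv|vv
V/II-3 un ·: VV|Vv
V/II-4 ? I-1×I-2: Vv|vv
V/III-1 un II-3×II-2: VV|Vv
V/III-2 ? II-3×II-2: VV|Vv|vv
⇒ V over [I-1,I-2,II-1,II-2,II-3,II-4,III-1,III-2]: 36 consistent

II-2 ∈ {Nn Vv, Nn vv, nn Vv, nn vv}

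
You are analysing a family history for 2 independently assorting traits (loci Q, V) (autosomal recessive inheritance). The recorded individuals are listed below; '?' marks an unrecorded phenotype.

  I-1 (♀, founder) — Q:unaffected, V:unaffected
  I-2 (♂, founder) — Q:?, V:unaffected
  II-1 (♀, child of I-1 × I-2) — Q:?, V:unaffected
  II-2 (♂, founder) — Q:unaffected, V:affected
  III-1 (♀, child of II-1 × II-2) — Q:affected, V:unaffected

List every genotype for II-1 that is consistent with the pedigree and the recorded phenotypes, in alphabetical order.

Q/I-1 un ·: QQ|Qq
Q/I-2 ? ·: QQ|Qq|qq
Q/II-1 ? I-1×I-2: Qq|qq
Q/II-2 un ·: Qq
Q/III-1 aff II-1×II-2: qq
⇒ Q over [I-1,I-2,II-1,II-2,III-1]: 7 consistent
V/I-1 un ·: VV|Vv
V/I-2 un ·: VV|Vv
V/II-1 un I-1×I-2: VV|Vv
V/II-2 aff ·: vv
V/III-1 un II-1×II-2: Vv
⇒ V over [I-1,I-2,II-1,II-2,III-1]: 7 consistent

II-1 ∈ {Qq VV, Qq Vv, qq VV, qq Vv}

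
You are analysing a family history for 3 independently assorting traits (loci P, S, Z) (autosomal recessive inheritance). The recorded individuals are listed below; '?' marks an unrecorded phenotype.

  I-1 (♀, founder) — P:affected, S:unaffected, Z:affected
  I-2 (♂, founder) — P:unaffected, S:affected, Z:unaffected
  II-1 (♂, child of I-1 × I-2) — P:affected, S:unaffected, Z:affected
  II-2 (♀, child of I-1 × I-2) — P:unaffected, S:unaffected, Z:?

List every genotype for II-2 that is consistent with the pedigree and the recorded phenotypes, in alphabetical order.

P/I-1 aff ·: pp
P/I-2 un ·: Pp
P/II-1 aff I-1×I-2: pp
P/II-2 un I-1×I-2: Pp
⇒ P over [I-1,I-2,II-1,II-2]: 1 consistent
S/I-1 un ·: SS|Ss
S/I-2 aff ·: ss
S/II-1 un I-1×I-2: Ss
S/II-2 un I-1×I-2: Ss
⇒ S over [I-1,I-2,II-1,II-2]: 2 consistent
Z/I-1 aff ·: zz
Z/I-2 un ·: Zz
Z/II-1 aff I-1×I-2: zz
Z/II-2 ? I-1×I-2: Zz|zz
⇒ Z over [I-1,I-2,II-1,II-2]: 2 consistent

II-2 ∈ {Pp Ss Zz, Pp Ss zz}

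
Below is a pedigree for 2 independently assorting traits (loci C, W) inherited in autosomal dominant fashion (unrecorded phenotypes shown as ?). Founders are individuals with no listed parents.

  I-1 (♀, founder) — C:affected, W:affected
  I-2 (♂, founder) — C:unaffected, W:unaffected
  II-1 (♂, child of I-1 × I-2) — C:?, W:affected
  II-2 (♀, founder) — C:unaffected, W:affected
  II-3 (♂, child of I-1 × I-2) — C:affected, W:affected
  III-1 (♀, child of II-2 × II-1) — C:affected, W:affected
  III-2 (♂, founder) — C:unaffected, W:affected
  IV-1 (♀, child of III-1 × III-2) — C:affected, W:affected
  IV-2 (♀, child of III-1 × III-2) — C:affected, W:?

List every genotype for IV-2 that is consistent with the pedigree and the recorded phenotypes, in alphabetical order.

C/I-1 aff ·: Cc|CC
C/I-2 un ·: cc
C/II-1 ? I-1×I-2: Cc
C/II-2 un ·: cc
C/II-3 aff I-1×I-2: Cc
C/III-1 aff II-2×II-1: Cc
C/III-2 un ·: cc
C/IV-1 aff III-1×III-2: Cc
C/IV-2 aff III-1×III-2: Cc
⇒ C over [I-1,I-2,II-1,II-2,II-3,III-1,III-2,IV-1,IV-2]: 2 consistent
W/I-1 aff ·: Ww|WW
W/I-2 un ·: ww
W/II-1 aff I-1×I-2: Ww
W/II-2 aff ·: Ww|WW
W/II-3 aff I-1×I-2: Ww
W/III-1 aff II-2×II-1: Ww|WW
W/III-2 aff ·: Ww|WW
W/IV-1 aff III-1×III-2: Ww|WW
W/IV-2 ? III-1×III-2: ww|Ww|WW
⇒ W over [I-1,I-2,II-1,II-2,II-3,III-1,III-2,IV-1,IV-2]: 60 consistent

IV-2 ∈ {Cc WW, Cc Ww, Cc ww}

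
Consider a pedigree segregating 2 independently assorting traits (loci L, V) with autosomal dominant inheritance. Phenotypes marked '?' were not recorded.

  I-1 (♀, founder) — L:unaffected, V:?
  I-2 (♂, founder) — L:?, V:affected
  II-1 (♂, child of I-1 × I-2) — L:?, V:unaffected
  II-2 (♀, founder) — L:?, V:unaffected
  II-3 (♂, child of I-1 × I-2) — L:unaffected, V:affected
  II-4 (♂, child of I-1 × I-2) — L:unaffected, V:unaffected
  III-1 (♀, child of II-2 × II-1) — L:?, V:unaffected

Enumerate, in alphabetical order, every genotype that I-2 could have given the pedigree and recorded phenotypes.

I-2 ∈ {Ll Vv, ll Vv}

L/I-1 un ·: ll
L/I-2 ? ·: ll|Ll
L/II-1 ? I-1×I-2: ll|Ll
L/II-2 ? ·: ll|Ll|LL
L/II-3 un I-1×I-2: ll
L/II-4 un I-1×I-2: ll
L/III-1 ? II-2×II-1: ll|Ll|LL
⇒ L over [I-1,I-2,II-1,II-2,II-3,II-4,III-1]: 15 consistent
V/I-1 ? ·: vv|Vv
V/I-2 aff ·: Vv
V/II-1 un I-1×I-2: vv
V/II-2 un ·: vv
V/II-3 aff I-1×I-2: Vv|VV
V/II-4 un I-1×I-2: vv
V/III-1 un II-2×II-1: vv
⇒ V over [I-1,I-2,II-1,II-2,II-3,II-4,III-1]: 3 consistent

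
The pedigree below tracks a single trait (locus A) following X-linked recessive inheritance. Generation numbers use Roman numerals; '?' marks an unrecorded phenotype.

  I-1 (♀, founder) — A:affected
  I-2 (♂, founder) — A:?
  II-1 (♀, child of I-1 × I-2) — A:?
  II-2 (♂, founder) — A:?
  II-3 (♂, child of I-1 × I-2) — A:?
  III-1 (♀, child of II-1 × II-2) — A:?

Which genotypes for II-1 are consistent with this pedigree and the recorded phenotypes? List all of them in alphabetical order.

A/I-1 aff ·: X^aX^a
A/I-2 ? ·: X^AY|X^aY
A/II-1 ? I-1×I-2: X^AX^a|X^aX^a
A/II-2 ? ·: X^AY|X^aY
A/II-3 ? I-1×I-2: X^aY
A/III-1 ? II-1×II-2: X^AX^A|X^AX^a|X^aX^a
⇒ A over [I-1,I-2,II-1,II-2,II-3,III-1]: 6 consistent

II-1 ∈ {X^AX^a, X^aX^a}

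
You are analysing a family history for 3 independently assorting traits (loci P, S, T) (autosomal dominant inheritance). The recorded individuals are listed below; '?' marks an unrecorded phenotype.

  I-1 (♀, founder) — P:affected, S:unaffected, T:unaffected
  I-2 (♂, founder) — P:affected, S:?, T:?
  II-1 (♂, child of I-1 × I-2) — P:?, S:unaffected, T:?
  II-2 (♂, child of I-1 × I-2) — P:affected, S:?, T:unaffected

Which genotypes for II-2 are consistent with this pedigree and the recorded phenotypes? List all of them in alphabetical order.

P/I-1 aff ·: Pp|PP
P/I-2 aff ·: Pp|PP
P/II-1 ? I-1×I-2: pp|Pp|PP
P/II-2 aff I-1×I-2: Pp|PP
⇒ P over [I-1,I-2,II-1,II-2]: 15 consistent
S/I-1 un ·: ss
S/I-2 ? ·: ss|Ss
S/II-1 un I-1×I-2: ss
S/II-2 ? I-1×I-2: ss|Ss
⇒ S over [I-1,I-2,II-1,II-2]: 3 consistent
T/I-1 un ·: tt
T/I-2 ? ·: tt|Tt
T/II-1 ? I-1×I-2: tt|Tt
T/II-2 un I-1×I-2: tt
⇒ T over [I-1,I-2,II-1,II-2]: 3 consistent

II-2 ∈ {PP Ss tt, PP ss tt, Pp Ss tt, Pp ss tt}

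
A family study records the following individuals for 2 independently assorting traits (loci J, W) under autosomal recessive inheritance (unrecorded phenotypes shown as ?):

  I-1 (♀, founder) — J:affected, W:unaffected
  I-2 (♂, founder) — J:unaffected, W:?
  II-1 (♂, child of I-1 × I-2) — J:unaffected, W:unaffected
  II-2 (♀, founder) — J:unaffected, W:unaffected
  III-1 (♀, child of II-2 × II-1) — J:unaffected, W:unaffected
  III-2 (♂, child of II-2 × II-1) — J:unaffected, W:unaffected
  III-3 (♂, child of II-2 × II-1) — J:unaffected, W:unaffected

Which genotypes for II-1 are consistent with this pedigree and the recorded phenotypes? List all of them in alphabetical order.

J/I-1 aff ·: jj
J/I-2 un ·: JJ|Jj
J/II-1 un I-1×I-2: Jj
J/II-2 un ·: JJ|Jj
J/III-1 un II-2×II-1: JJ|Jj
J/III-2 un II-2×II-1: JJ|Jj
J/III-3 un II-2×II-1: JJ|Jj
⇒ J over [I-1,I-2,II-1,II-2,III-1,III-2,III-3]: 32 consistent
W/I-1 un ·: WW|Ww
W/I-2 ? ·: WW|Ww|ww
W/II-1 un I-1×I-2: WW|Ww
W/II-2 un ·: WW|Ww
W/III-1 un II-2×II-1: WW|Ww
W/III-2 un II-2×II-1: WW|Ww
W/III-3 un II-2×II-1: WW|Ww
⇒ W over [I-1,I-2,II-1,II-2,III-1,III-2,III-3]: 116 consistent

II-1 ∈ {Jj WW, Jj Ww}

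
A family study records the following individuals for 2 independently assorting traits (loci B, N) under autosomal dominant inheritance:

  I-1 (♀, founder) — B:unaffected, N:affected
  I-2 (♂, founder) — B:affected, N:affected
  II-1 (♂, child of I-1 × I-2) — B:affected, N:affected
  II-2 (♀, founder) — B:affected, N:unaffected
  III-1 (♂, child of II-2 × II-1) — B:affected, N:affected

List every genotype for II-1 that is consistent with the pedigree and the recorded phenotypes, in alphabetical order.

II-1 ∈ {Bb NN, Bb Nn}

B/I-1 un ·: bb
B/I-2 aff ·: Bb|BB
B/II-1 aff I-1×I-2: Bb
B/II-2 aff ·: Bb|BB
B/III-1 aff II-2×II-1: Bb|BB
⇒ B over [I-1,I-2,II-1,II-2,III-1]: 8 consistent
N/I-1 aff ·: Nn|NN
N/I-2 aff ·: Nn|NN
N/II-1 aff I-1×I-2: Nn|NN
N/II-2 un ·: nn
N/III-1 aff II-2×II-1: Nn
⇒ N over [I-1,I-2,II-1,II-2,III-1]: 7 consistent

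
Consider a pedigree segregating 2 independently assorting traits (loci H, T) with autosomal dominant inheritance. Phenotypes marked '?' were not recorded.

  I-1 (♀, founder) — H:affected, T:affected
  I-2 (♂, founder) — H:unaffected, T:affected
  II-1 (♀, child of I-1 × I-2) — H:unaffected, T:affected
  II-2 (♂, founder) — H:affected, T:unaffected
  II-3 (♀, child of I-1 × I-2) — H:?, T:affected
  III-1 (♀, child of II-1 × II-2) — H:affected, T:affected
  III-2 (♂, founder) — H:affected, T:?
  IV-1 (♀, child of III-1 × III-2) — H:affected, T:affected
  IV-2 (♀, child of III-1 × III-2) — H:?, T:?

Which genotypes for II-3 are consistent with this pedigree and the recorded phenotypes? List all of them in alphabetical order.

II-3 ∈ {Hh TT, Hh Tt, hh TT, hh Tt}

H/I-1 aff ·: Hh
H/I-2 un ·: hh
H/II-1 un I-1×I-2: hh
H/II-2 aff ·: Hh|HH
H/II-3 ? I-1×I-2: hh|Hh
H/III-1 aff II-1×II-2: Hh
H/III-2 aff ·: Hh|HH
H/IV-1 aff III-1×III-2: Hh|HH
H/IV-2 ? III-1×III-2: hh|Hh|HH
⇒ H over [I-1,I-2,II-1,II-2,II-3,III-1,III-2,IV-1,IV-2]: 40 consistent
T/I-1 aff ·: Tt|TT
T/I-2 aff ·: Tt|TT
T/II-1 aff I-1×I-2: Tt|TT
T/II-2 un ·: tt
T/II-3 aff I-1×I-2: Tt|TT
T/III-1 aff II-1×II-2: Tt
T/III-2 ? ·: tt|Tt|TT
T/IV-1 aff III-1×III-2: Tt|TT
T/IV-2 ? III-1×III-2: tt|Tt|TT
⇒ T over [I-1,I-2,II-1,II-2,II-3,III-1,III-2,IV-1,IV-2]: 156 consistent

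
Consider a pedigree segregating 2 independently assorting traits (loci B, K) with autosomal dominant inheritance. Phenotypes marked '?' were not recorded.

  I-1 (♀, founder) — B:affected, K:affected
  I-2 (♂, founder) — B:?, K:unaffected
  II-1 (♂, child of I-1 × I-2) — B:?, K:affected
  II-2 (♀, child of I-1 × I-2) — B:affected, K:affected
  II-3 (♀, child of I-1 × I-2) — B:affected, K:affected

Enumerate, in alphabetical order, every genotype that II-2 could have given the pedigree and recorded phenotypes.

B/I-1 aff ·: Bb|BB
B/I-2 ? ·: bb|Bb|BB
B/II-1 ? I-1×I-2: bb|Bb|BB
B/II-2 aff I-1×I-2: Bb|BB
B/II-3 aff I-1×I-2: Bb|BB
⇒ B over [I-1,I-2,II-1,II-2,II-3]: 32 consistent
K/I-1 aff ·: Kk|KK
K/I-2 un ·: kk
K/II-1 aff I-1×I-2: Kk
K/II-2 aff I-1×I-2: Kk
K/II-3 aff I-1×I-2: Kk
⇒ K over [I-1,I-2,II-1,II-2,II-3]: 2 consistent

II-2 ∈ {BB Kk, Bb Kk}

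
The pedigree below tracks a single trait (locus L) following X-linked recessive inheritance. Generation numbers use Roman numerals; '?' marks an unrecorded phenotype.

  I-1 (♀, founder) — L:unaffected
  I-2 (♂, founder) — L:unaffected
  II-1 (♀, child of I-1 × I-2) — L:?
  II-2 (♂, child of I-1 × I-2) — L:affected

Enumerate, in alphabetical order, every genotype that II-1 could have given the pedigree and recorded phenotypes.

II-1 ∈ {X^LX^L, X^LX^l}

L/I-1 un ·: X^LX^l
L/I-2 un ·: X^LY
L/II-1 ? I-1×I-2: X^LX^L|X^LX^l
L/II-2 aff I-1×I-2: X^lY
⇒ L over [I-1,I-2,II-1,II-2]: 2 consistent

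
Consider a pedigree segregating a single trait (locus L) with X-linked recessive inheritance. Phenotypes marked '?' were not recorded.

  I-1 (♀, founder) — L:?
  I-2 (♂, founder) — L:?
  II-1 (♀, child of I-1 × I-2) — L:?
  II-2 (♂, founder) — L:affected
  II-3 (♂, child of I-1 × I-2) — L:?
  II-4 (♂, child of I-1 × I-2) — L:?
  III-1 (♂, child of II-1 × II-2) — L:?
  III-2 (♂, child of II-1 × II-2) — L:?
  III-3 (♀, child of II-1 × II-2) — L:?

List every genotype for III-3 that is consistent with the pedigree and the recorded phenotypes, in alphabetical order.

III-3 ∈ {X^LX^l, X^lX^l}

L/I-1 ? ·: X^LX^L|X^LX^l|X^lX^l
L/I-2 ? ·: X^LY|X^lY
L/II-1 ? I-1×I-2: X^LX^L|X^LX^l|X^lX^l
L/II-2 aff ·: X^lY
L/II-3 ? I-1×I-2: X^LY|X^lY
L/II-4 ? I-1×I-2: X^LY|X^lY
L/III-1 ? II-1×II-2: X^LY|X^lY
L/III-2 ? II-1×II-2: X^LY|X^lY
L/III-3 ? II-1×II-2: X^LX^l|X^lX^l
⇒ L over [I-1,I-2,II-1,II-2,II-3,II-4,III-1,III-2,III-3]: 90 consistent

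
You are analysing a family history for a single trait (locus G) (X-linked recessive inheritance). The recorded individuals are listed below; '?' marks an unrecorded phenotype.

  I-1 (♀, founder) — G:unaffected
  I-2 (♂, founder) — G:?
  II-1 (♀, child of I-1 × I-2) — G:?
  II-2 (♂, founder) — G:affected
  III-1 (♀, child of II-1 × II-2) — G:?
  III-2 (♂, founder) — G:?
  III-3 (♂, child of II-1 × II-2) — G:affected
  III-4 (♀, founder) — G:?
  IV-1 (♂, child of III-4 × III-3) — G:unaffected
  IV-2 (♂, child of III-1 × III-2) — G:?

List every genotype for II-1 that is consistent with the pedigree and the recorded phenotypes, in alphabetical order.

II-1 ∈ {X^GX^g, X^gX^g}

G/I-1 un ·: X^GX^G|X^GX^g
G/I-2 ? ·: X^GY|X^gY
G/II-1 ? I-1×I-2: X^GX^g|X^gX^g
G/II-2 aff ·: X^gY
G/III-1 ? II-1×II-2: X^GX^g|X^gX^g
G/III-2 ? ·: X^GY|X^gY
G/III-3 aff II-1×II-2: X^gY
G/III-4 ? ·: X^GX^G|X^GX^g
G/IV-1 un III-4×III-3: X^GY
G/IV-2 ? III-1×III-2: X^GY|X^gY
⇒ G over [I-1,I-2,II-1,II-2,III-1,III-2,III-3,III-4,IV-1,IV-2]: 40 consistent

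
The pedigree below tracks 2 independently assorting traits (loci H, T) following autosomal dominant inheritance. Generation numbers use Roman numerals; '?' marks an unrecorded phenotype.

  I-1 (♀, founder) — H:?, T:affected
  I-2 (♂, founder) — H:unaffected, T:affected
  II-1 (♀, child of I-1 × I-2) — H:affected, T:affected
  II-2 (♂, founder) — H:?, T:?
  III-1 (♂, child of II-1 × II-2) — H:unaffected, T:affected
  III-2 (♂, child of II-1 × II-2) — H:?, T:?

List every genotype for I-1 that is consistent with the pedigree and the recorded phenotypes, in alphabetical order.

H/I-1 ? ·: Hh|HH
H/I-2 un ·: hh
H/II-1 aff I-1×I-2: Hh
H/II-2 ? ·: hh|Hh
H/III-1 un II-1×II-2: hh
H/III-2 ? II-1×II-2: hh|Hh|HH
⇒ H over [I-1,I-2,II-1,II-2,III-1,III-2]: 10 consistent
T/I-1 aff ·: Tt|TT
T/I-2 aff ·: Tt|TT
T/II-1 aff I-1×I-2: Tt|TT
T/II-2 ? ·: tt|Tt|TT
T/III-1 aff II-1×II-2: Tt|TT
T/III-2 ? II-1×II-2: tt|Tt|TT
⇒ T over [I-1,I-2,II-1,II-2,III-1,III-2]: 60 consistent

I-1 ∈ {HH TT, HH Tt, Hh TT, Hh Tt}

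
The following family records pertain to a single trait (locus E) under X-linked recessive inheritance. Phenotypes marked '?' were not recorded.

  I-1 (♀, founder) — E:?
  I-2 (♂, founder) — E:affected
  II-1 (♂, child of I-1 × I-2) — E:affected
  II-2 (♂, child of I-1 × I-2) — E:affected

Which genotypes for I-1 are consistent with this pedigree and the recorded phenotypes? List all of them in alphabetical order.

E/I-1 ? ·: X^EX^e|X^eX^e
E/I-2 aff ·: X^eY
E/II-1 aff I-1×I-2: X^eY
E/II-2 aff I-1×I-2: X^eY
⇒ E over [I-1,I-2,II-1,II-2]: 2 consistent

I-1 ∈ {X^EX^e, X^eX^e}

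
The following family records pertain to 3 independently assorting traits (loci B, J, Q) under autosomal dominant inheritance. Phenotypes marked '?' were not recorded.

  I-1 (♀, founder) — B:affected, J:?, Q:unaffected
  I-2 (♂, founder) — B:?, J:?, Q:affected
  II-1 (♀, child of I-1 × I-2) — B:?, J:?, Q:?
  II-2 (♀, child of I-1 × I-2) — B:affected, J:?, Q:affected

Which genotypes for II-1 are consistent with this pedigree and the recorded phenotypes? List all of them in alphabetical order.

II-1 ∈ {BB JJ Qq, BB JJ qq, BB Jj Qq, BB Jj qq, BB jj Qq, BB jj qq, Bb JJ Qq, Bb JJ qq, Bb Jj Qq, Bb Jj qq, Bb jj Qq, Bb jj qq, bb JJ Qq, bb JJ qq, bb Jj Qq, bb Jj qq, bb jj Qq, bb jj qq}

B/I-1 aff ·: Bb|BB
B/I-2 ? ·: bb|Bb|BB
B/II-1 ? I-1×I-2: bb|Bb|BB
B/II-2 aff I-1×I-2: Bb|BB
⇒ B over [I-1,I-2,II-1,II-2]: 18 consistent
J/I-1 ? ·: jj|Jj|JJ
J/I-2 ? ·: jj|Jj|JJ
J/II-1 ? I-1×I-2: jj|Jj|JJ
J/II-2 ? I-1×I-2: jj|Jj|JJ
⇒ J over [I-1,I-2,II-1,II-2]: 29 consistent
Q/I-1 un ·: qq
Q/I-2 aff ·: Qq|QQ
Q/II-1 ? I-1×I-2: qq|Qq
Q/II-2 aff I-1×I-2: Qq
⇒ Q over [I-1,I-2,II-1,II-2]: 3 consistent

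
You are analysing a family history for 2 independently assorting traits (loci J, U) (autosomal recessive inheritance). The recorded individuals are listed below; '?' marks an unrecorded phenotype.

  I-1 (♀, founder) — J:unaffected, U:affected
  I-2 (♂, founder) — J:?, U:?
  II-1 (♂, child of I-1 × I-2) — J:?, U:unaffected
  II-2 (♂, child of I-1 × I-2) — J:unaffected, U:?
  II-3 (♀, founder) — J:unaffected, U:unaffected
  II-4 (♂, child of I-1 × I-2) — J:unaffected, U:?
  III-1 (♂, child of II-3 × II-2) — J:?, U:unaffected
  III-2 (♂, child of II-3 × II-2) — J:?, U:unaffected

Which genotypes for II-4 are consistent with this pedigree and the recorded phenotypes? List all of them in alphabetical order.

II-4 ∈ {JJ Uu, JJ uu, Jj Uu, Jj uu}

J/I-1 un ·: JJ|Jj
J/I-2 ? ·: JJ|Jj|jj
J/II-1 ? I-1×I-2: JJ|Jj|jj
J/II-2 un I-1×I-2: JJ|Jj
J/II-3 un ·: JJ|Jj
J/II-4 un I-1×I-2: JJ|Jj
J/III-1 ? II-3×II-2: JJ|Jj|jj
J/III-2 ? II-3×II-2: JJ|Jj|jj
⇒ J over [I-1,I-2,II-1,II-2,II-3,II-4,III-1,III-2]: 296 consistent
U/I-1 aff ·: uu
U/I-2 ? ·: UU|Uu
U/II-1 un I-1×I-2: Uu
U/II-2 ? I-1×I-2: Uu|uu
U/II-3 un ·: UU|Uu
U/II-4 ? I-1×I-2: Uu|uu
U/III-1 un II-3×II-2: UU|Uu
U/III-2 un II-3×II-2: UU|Uu
⇒ U over [I-1,I-2,II-1,II-2,II-3,II-4,III-1,III-2]: 28 consistent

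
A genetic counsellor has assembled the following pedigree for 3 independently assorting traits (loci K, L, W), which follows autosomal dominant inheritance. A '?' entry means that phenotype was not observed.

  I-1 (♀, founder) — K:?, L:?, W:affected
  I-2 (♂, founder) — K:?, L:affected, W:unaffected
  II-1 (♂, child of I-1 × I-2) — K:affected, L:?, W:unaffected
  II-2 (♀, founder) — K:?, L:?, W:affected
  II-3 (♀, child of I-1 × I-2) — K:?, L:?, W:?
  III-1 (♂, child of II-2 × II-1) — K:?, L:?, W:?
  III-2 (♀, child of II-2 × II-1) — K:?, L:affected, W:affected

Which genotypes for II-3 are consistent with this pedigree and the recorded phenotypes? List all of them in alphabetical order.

K/I-1 ? ·: kk|Kk|KK
K/I-2 ? ·: kk|Kk|KK
K/II-1 aff I-1×I-2: Kk|KK
K/II-2 ? ·: kk|Kk|KK
K/II-3 ? I-1×I-2: kk|Kk|KK
K/III-1 ? II-2×II-1: kk|Kk|KK
K/III-2 ? II-2×II-1: kk|Kk|KK
⇒ K over [I-1,I-2,II-1,II-2,II-3,III-1,III-2]: 269 consistent
L/I-1 ? ·: ll|Ll|LL
L/I-2 aff ·: Ll|LL
L/II-1 ? I-1×I-2: ll|Ll|LL
L/II-2 ? ·: ll|Ll|LL
L/II-3 ? I-1×I-2: ll|Ll|LL
L/III-1 ? II-2×II-1: ll|Ll|LL
L/III-2 aff II-2×II-1: Ll|LL
⇒ L over [I-1,I-2,II-1,II-2,II-3,III-1,III-2]: 183 consistent
W/I-1 aff ·: Ww
W/I-2 un ·: ww
W/II-1 un I-1×I-2: ww
W/II-2 aff ·: Ww|WW
W/II-3 ? I-1×I-2: ww|Ww
W/III-1 ? II-2×II-1: ww|Ww
W/III-2 aff II-2×II-1: Ww
⇒ W over [I-1,I-2,II-1,II-2,II-3,III-1,III-2]: 6 consistent

II-3 ∈ {KK LL Ww, KK LL ww, KK Ll Ww, KK Ll ww, KK ll Ww, KK ll ww, Kk LL Ww, Kk LL ww, Kk Ll Ww, Kk Ll ww, Kk ll Ww, Kk ll ww, kk LL Ww, kk LL ww, kk Ll Ww, kk Ll ww, kk ll Ww, kk ll ww}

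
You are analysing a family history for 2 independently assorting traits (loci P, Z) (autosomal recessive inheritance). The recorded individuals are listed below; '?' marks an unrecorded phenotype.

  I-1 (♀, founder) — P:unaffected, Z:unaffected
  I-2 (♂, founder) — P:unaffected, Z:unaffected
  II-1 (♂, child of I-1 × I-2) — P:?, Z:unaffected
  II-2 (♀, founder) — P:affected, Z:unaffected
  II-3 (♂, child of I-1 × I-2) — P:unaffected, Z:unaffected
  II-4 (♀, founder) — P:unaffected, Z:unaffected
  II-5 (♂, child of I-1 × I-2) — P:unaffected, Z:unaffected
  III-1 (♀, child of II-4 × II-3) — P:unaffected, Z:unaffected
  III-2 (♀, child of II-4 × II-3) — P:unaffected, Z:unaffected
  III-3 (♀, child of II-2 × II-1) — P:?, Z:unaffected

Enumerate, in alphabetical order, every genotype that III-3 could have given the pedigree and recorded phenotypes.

P/I-1 un ·: PP|Pp
P/I-2 un ·: PP|Pp
P/II-1 ? I-1×I-2: PP|Pp|pp
P/II-2 aff ·: pp
P/II-3 un I-1×I-2: PP|Pp
P/II-4 un ·: PP|Pp
P/II-5 un I-1×I-2: PP|Pp
P/III-1 un II-4×II-3: PP|Pp
P/III-2 un II-4×II-3: PP|Pp
P/III-3 ? II-2×II-1: Pp|pp
⇒ P over [I-1,I-2,II-1,II-2,II-3,II-4,II-5,III-1,III-2,III-3]: 265 consistent
Z/I-1 un ·: ZZ|Zz
Z/I-2 un ·: ZZ|Zz
Z/II-1 un I-1×I-2: ZZ|Zz
Z/II-2 un ·: ZZ|Zz
Z/II-3 un I-1×I-2: ZZ|Zz
Z/II-4 un ·: ZZ|Zz
Z/II-5 un I-1×I-2: ZZ|Zz
Z/III-1 un II-4×II-3: ZZ|Zz
Z/III-2 un II-4×II-3: ZZ|Zz
Z/III-3 un II-2×II-1: ZZ|Zz
⇒ Z over [I-1,I-2,II-1,II-2,II-3,II-4,II-5,III-1,III-2,III-3]: 561 consistent

III-3 ∈ {Pp ZZ, Pp Zz, pp ZZ, pp Zz}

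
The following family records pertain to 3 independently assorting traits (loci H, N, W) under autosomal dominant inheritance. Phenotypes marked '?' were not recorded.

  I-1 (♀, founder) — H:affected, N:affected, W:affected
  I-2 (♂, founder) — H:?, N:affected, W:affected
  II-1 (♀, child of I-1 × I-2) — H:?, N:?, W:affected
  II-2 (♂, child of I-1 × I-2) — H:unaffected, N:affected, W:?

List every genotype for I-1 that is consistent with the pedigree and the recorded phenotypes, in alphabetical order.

H/I-1 aff ·: Hh
H/I-2 ? ·: hh|Hh
H/II-1 ? I-1×I-2: hh|Hh|HH
H/II-2 un I-1×I-2: hh
⇒ H over [I-1,I-2,II-1,II-2]: 5 consistent
N/I-1 aff ·: Nn|NN
N/I-2 aff ·: Nn|NN
N/II-1 ? I-1×I-2: nn|Nn|NN
N/II-2 aff I-1×I-2: Nn|NN
⇒ N over [I-1,I-2,II-1,II-2]: 15 consistent
W/I-1 aff ·: Ww|WW
W/I-2 aff ·: Ww|WW
W/II-1 aff I-1×I-2: Ww|WW
W/II-2 ? I-1×I-2: ww|Ww|WW
⇒ W over [I-1,I-2,II-1,II-2]: 15 consistent

I-1 ∈ {Hh NN WW, Hh NN Ww, Hh Nn WW, Hh Nn Ww}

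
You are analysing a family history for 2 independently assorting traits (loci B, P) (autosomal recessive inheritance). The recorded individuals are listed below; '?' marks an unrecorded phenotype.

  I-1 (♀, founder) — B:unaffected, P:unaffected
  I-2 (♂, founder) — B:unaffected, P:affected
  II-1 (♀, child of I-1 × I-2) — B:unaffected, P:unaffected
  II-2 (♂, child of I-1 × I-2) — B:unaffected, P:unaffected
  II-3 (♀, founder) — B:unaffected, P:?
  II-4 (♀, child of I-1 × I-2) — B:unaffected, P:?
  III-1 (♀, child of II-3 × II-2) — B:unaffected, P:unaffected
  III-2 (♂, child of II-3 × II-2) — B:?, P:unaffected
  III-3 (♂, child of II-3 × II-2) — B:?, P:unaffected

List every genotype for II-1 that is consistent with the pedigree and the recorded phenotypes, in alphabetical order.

II-1 ∈ {BB Pp, Bb Pp}

B/I-1 un ·: BB|Bb
B/I-2 un ·: BB|Bb
B/II-1 un I-1×I-2: BB|Bb
B/II-2 un I-1×I-2: BB|Bb
B/II-3 un ·: BB|Bb
B/II-4 un I-1×I-2: BB|Bb
B/III-1 un II-3×II-2: BB|Bb
B/III-2 ? II-3×II-2: BB|Bb|bb
B/III-3 ? II-3×II-2: BB|Bb|bb
⇒ B over [I-1,I-2,II-1,II-2,II-3,II-4,III-1,III-2,III-3]: 429 consistent
P/I-1 un ·: PP|Pp
P/I-2 aff ·: pp
P/II-1 un I-1×I-2: Pp
P/II-2 un I-1×I-2: Pp
P/II-3 ? ·: PP|Pp|pp
P/II-4 ? I-1×I-2: Pp|pp
P/III-1 un II-3×II-2: PP|Pp
P/III-2 un II-3×II-2: PP|Pp
P/III-3 un II-3×II-2: PP|Pp
⇒ P over [I-1,I-2,II-1,II-2,II-3,II-4,III-1,III-2,III-3]: 51 consistent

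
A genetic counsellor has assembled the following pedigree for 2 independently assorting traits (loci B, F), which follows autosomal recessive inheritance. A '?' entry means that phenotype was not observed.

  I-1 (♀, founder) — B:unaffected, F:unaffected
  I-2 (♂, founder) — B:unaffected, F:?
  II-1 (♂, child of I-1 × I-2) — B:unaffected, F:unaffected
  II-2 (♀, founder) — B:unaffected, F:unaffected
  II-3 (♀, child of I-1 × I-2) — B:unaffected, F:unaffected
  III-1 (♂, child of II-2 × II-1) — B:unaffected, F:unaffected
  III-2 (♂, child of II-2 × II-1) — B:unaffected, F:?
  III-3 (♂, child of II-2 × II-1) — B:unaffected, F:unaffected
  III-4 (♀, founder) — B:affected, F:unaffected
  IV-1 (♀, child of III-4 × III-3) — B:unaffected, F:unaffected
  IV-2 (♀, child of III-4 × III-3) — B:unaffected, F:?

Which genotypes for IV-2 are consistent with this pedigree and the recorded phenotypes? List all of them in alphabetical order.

B/I-1 un ·: BB|Bb
B/I-2 un ·: BB|Bb
B/II-1 un I-1×I-2: BB|Bb
B/II-2 un ·: BB|Bb
B/II-3 un I-1×I-2: BB|Bb
B/III-1 un II-2×II-1: BB|Bb
B/III-2 un II-2×II-1: BB|Bb
B/III-3 un II-2×II-1: BB|Bb
B/III-4 aff ·: bb
B/IV-1 un III-4×III-3: Bb
B/IV-2 un III-4×III-3: Bb
⇒ B over [I-1,I-2,II-1,II-2,II-3,III-1,III-2,III-3,III-4,IV-1,IV-2]: 159 consistent
F/I-1 un ·: FF|Ff
F/I-2 ? ·: FF|Ff|ff
F/II-1 un I-1×I-2: FF|Ff
F/II-2 un ·: FF|Ff
F/II-3 un I-1×I-2: FF|Ff
F/III-1 un II-2×II-1: FF|Ff
F/III-2 ? II-2×II-1: FF|Ff|ff
F/III-3 un II-2×II-1: FF|Ff
F/III-4 un ·: FF|Ff
F/IV-1 un III-4×III-3: FF|Ff
F/IV-2 ? III-4×III-3: FF|Ff|ff
⇒ F over [I-1,I-2,II-1,II-2,II-3,III-1,III-2,III-3,III-4,IV-1,IV-2]: 1655 consistent

IV-2 ∈ {Bb FF, Bb Ff, Bb ff}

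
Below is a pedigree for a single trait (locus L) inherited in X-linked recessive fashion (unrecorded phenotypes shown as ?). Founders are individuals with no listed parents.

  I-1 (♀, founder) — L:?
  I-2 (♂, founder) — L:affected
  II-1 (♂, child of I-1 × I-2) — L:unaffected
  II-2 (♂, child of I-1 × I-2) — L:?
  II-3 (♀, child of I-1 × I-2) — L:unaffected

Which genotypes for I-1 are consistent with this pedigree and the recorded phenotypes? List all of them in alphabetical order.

L/I-1 ? ·: X^LX^L|X^LX^l
L/I-2 aff ·: X^lY
L/II-1 un I-1×I-2: X^LY
L/II-2 ? I-1×I-2: X^LY|X^lY
L/II-3 un I-1×I-2: X^LX^l
⇒ L over [I-1,I-2,II-1,II-2,II-3]: 3 consistent

I-1 ∈ {X^LX^L, X^LX^l}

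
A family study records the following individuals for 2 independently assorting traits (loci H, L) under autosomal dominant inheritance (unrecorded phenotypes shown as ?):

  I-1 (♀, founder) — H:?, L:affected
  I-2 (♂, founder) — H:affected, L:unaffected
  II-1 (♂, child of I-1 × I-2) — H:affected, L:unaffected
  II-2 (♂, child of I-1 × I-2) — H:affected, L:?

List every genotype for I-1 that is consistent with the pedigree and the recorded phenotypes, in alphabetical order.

I-1 ∈ {HH Ll, Hh Ll, hh Ll}

H/I-1 ? ·: hh|Hh|HH
H/I-2 aff ·: Hh|HH
H/II-1 aff I-1×I-2: Hh|HH
H/II-2 aff I-1×I-2: Hh|HH
⇒ H over [I-1,I-2,II-1,II-2]: 15 consistent
L/I-1 aff ·: Ll
L/I-2 un ·: ll
L/II-1 un I-1×I-2: ll
L/II-2 ? I-1×I-2: ll|Ll
⇒ L over [I-1,I-2,II-1,II-2]: 2 consistent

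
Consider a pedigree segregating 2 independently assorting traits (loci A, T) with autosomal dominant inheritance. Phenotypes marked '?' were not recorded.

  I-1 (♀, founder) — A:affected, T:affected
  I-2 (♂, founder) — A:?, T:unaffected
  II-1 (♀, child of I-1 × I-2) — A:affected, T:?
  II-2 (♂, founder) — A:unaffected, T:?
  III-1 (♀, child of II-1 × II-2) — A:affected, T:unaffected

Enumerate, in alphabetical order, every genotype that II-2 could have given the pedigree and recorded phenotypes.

A/I-1 aff ·: Aa|AA
A/I-2 ? ·: aa|Aa|AA
A/II-1 aff I-1×I-2: Aa|AA
A/II-2 un ·: aa
A/III-1 aff II-1×II-2: Aa
⇒ A over [I-1,I-2,II-1,II-2,III-1]: 9 consistent
T/I-1 aff ·: Tt|TT
T/I-2 un ·: tt
T/II-1 ? I-1×I-2: tt|Tt
T/II-2 ? ·: tt|Tt
T/III-1 un II-1×II-2: tt
⇒ T over [I-1,I-2,II-1,II-2,III-1]: 6 consistent

II-2 ∈ {aa Tt, aa tt}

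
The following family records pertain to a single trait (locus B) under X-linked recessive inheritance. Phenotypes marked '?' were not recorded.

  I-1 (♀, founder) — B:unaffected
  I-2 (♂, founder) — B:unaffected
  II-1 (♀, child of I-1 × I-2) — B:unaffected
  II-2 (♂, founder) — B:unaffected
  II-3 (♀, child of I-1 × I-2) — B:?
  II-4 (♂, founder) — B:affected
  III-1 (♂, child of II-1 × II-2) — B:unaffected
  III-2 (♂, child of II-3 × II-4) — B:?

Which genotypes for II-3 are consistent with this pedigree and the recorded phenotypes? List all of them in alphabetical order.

B/I-1 un ·: X^BX^B|X^BX^b
B/I-2 un ·: X^BY
B/II-1 un I-1×I-2: X^BX^B|X^BX^b
B/II-2 un ·: X^BY
B/II-3 ? I-1×I-2: X^BX^B|X^BX^b
B/II-4 aff ·: X^bY
B/III-1 un II-1×II-2: X^BY
B/III-2 ? II-3×II-4: X^BY|X^bY
⇒ B over [I-1,I-2,II-1,II-2,II-3,II-4,III-1,III-2]: 7 consistent

II-3 ∈ {X^BX^B, X^BX^b}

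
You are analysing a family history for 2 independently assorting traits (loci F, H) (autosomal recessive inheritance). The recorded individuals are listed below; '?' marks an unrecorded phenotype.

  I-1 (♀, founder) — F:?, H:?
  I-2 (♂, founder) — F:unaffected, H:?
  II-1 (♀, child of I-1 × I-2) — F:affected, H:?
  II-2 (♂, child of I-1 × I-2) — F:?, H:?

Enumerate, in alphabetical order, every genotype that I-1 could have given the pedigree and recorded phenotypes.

I-1 ∈ {Ff HH, Ff Hh, Ff hh, ff HH, ff Hh, ff hh}

F/I-1 ? ·: Ff|ff
F/I-2 un ·: Ff
F/II-1 aff I-1×I-2: ff
F/II-2 ? I-1×I-2: FF|Ff|ff
⇒ F over [I-1,I-2,II-1,II-2]: 5 consistent
H/I-1 ? ·: HH|Hh|hh
H/I-2 ? ·: HH|Hh|hh
H/II-1 ? I-1×I-2: HH|Hh|hh
H/II-2 ? I-1×I-2: HH|Hh|hh
⇒ H over [I-1,I-2,II-1,II-2]: 29 consistent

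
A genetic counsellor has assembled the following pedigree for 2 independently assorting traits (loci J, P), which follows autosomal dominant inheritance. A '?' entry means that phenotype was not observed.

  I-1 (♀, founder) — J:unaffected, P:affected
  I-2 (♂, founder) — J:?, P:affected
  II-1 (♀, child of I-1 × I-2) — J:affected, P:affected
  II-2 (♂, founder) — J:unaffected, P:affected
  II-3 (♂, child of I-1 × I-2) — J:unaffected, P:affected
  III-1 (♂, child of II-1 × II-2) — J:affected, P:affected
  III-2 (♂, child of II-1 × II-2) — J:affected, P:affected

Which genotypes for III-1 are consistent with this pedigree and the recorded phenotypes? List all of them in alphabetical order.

III-1 ∈ {Jj PP, Jj Pp}

J/I-1 un ·: jj
J/I-2 ? ·: Jj
J/II-1 aff I-1×I-2: Jj
J/II-2 un ·: jj
J/II-3 un I-1×I-2: jj
J/III-1 aff II-1×II-2: Jj
J/III-2 aff II-1×II-2: Jj
⇒ J over [I-1,I-2,II-1,II-2,II-3,III-1,III-2]: 1 consistent
P/I-1 aff ·: Pp|PP
P/I-2 aff ·: Pp|PP
P/II-1 aff I-1×I-2: Pp|PP
P/II-2 aff ·: Pp|PP
P/II-3 aff I-1×I-2: Pp|PP
P/III-1 aff II-1×II-2: Pp|PP
P/III-2 aff II-1×II-2: Pp|PP
⇒ P over [I-1,I-2,II-1,II-2,II-3,III-1,III-2]: 83 consistent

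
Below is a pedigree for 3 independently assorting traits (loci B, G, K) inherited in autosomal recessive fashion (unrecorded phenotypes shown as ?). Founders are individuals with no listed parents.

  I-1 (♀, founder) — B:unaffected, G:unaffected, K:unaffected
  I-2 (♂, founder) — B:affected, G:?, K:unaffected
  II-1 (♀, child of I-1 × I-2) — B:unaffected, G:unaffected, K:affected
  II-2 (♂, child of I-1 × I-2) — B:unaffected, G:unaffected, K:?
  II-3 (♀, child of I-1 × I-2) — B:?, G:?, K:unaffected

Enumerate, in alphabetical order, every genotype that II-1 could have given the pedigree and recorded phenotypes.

B/I-1 un ·: BB|Bb
B/I-2 aff ·: bb
B/II-1 un I-1×I-2: Bb
B/II-2 un I-1×I-2: Bb
B/II-3 ? I-1×I-2: Bb|bb
⇒ B over [I-1,I-2,II-1,II-2,II-3]: 3 consistent
G/I-1 un ·: GG|Gg
G/I-2 ? ·: GG|Gg|gg
G/II-1 un I-1×I-2: GG|Gg
G/II-2 un I-1×I-2: GG|Gg
G/II-3 ? I-1×I-2: GG|Gg|gg
⇒ G over [I-1,I-2,II-1,II-2,II-3]: 32 consistent
K/I-1 un ·: Kk
K/I-2 un ·: Kk
K/II-1 aff I-1×I-2: kk
K/II-2 ? I-1×I-2: KK|Kk|kk
K/II-3 un I-1×I-2: KK|Kk
⇒ K over [I-1,I-2,II-1,II-2,II-3]: 6 consistent

II-1 ∈ {Bb GG kk, Bb Gg kk}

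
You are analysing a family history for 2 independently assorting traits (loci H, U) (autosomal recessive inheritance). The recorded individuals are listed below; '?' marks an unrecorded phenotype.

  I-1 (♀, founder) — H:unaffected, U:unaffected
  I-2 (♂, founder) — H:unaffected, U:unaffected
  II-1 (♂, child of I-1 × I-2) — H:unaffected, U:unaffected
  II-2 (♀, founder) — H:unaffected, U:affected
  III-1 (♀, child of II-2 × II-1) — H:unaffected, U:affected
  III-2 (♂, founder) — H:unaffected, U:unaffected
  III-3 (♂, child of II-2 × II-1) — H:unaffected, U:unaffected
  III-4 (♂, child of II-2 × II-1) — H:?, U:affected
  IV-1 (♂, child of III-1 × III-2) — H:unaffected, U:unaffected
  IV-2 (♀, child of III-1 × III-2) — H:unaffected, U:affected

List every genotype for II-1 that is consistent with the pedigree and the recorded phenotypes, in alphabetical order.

II-1 ∈ {HH Uu, Hh Uu}

H/I-1 un ·: HH|Hh
H/I-2 un ·: HH|Hh
H/II-1 un I-1×I-2: HH|Hh
H/II-2 un ·: HH|Hh
H/III-1 un II-2×II-1: HH|Hh
H/III-2 un ·: HH|Hh
H/III-3 un II-2×II-1: HH|Hh
H/III-4 ? II-2×II-1: HH|Hh|hh
H/IV-1 un III-1×III-2: HH|Hh
H/IV-2 un III-1×III-2: HH|Hh
⇒ H over [I-1,I-2,II-1,II-2,III-1,III-2,III-3,III-4,IV-1,IV-2]: 618 consistent
U/I-1 un ·: UU|Uu
U/I-2 un ·: UU|Uu
U/II-1 un I-1×I-2: Uu
U/II-2 aff ·: uu
U/III-1 aff II-2×II-1: uu
U/III-2 un ·: Uu
U/III-3 un II-2×II-1: Uu
U/III-4 aff II-2×II-1: uu
U/IV-1 un III-1×III-2: Uu
U/IV-2 aff III-1×III-2: uu
⇒ U over [I-1,I-2,II-1,II-2,III-1,III-2,III-3,III-4,IV-1,IV-2]: 3 consistent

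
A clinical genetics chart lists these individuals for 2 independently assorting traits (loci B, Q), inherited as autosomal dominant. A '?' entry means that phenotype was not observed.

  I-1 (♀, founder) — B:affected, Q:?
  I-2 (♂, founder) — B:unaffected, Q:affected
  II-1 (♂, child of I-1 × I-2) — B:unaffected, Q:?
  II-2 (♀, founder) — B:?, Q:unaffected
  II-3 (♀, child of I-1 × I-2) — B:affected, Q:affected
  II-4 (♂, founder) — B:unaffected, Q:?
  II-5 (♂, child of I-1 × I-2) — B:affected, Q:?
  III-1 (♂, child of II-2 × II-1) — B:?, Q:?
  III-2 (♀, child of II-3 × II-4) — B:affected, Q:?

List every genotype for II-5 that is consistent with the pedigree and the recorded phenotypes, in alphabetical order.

II-5 ∈ {Bb QQ, Bb Qq, Bb qq}

B/I-1 aff ·: Bb
B/I-2 un ·: bb
B/II-1 un I-1×I-2: bb
B/II-2 ? ·: bb|Bb|BB
B/II-3 aff I-1×I-2: Bb
B/II-4 un ·: bb
B/II-5 aff I-1×I-2: Bb
B/III-1 ? II-2×II-1: bb|Bb
B/III-2 aff II-3×II-4: Bb
⇒ B over [I-1,I-2,II-1,II-2,II-3,II-4,II-5,III-1,III-2]: 4 consistent
Q/I-1 ? ·: qq|Qq|QQ
Q/I-2 aff ·: Qq|QQ
Q/II-1 ? I-1×I-2: qq|Qq|QQ
Q/II-2 un ·: qq
Q/II-3 aff I-1×I-2: Qq|QQ
Q/II-4 ? ·: qq|Qq|QQ
Q/II-5 ? I-1×I-2: qq|Qq|QQ
Q/III-1 ? II-2×II-1: qq|Qq
Q/III-2 ? II-3×II-4: qq|Qq|QQ
⇒ Q over [I-1,I-2,II-1,II-2,II-3,II-4,II-5,III-1,III-2]: 324 consistent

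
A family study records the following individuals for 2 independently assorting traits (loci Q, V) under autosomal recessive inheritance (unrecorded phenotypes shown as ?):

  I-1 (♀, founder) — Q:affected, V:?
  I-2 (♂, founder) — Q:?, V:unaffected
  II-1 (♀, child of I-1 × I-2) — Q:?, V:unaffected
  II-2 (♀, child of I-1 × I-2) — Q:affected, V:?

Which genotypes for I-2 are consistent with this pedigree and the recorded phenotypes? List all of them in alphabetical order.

I-2 ∈ {Qq VV, Qq Vv, qq VV, qq Vv}

Q/I-1 aff ·: qq
Q/I-2 ? ·: Qq|qq
Q/II-1 ? I-1×I-2: Qq|qq
Q/II-2 aff I-1×I-2: qq
⇒ Q over [I-1,I-2,II-1,II-2]: 3 consistent
V/I-1 ? ·: VV|Vv|vv
V/I-2 un ·: VV|Vv
V/II-1 un I-1×I-2: VV|Vv
V/II-2 ? I-1×I-2: VV|Vv|vv
⇒ V over [I-1,I-2,II-1,II-2]: 18 consistent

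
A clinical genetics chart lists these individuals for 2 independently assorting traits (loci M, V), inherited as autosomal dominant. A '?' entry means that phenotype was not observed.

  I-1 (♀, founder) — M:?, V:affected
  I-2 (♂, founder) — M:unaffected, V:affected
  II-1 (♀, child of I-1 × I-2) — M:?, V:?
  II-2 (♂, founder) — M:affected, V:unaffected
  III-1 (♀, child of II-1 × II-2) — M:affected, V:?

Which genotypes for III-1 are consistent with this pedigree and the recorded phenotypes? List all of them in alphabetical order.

III-1 ∈ {MM Vv, MM vv, Mm Vv, Mm vv}

M/I-1 ? ·: mm|Mm|MM
M/I-2 un ·: mm
M/II-1 ? I-1×I-2: mm|Mm
M/II-2 aff ·: Mm|MM
M/III-1 aff II-1×II-2: Mm|MM
⇒ M over [I-1,I-2,II-1,II-2,III-1]: 12 consistent
V/I-1 aff ·: Vv|VV
V/I-2 aff ·: Vv|VV
V/II-1 ? I-1×I-2: vv|Vv|VV
V/II-2 un ·: vv
V/III-1 ? II-1×II-2: vv|Vv
⇒ V over [I-1,I-2,II-1,II-2,III-1]: 11 consistent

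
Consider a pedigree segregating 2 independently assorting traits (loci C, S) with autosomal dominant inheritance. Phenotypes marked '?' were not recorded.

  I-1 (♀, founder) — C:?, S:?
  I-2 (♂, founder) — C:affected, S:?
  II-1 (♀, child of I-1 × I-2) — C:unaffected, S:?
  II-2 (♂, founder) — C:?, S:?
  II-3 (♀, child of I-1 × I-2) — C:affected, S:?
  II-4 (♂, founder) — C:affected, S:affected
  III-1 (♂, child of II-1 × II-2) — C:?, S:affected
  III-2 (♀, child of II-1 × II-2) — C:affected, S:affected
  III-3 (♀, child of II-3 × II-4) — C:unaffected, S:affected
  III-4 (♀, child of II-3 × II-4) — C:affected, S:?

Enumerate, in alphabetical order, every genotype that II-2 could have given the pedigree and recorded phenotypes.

II-2 ∈ {CC SS, CC Ss, CC ss, Cc SS, Cc Ss, Cc ss}

C/I-1 ? ·: cc|Cc
C/I-2 aff ·: Cc
C/II-1 un I-1×I-2: cc
C/II-2 ? ·: Cc|CC
C/II-3 aff I-1×I-2: Cc
C/II-4 aff ·: Cc
C/III-1 ? II-1×II-2: cc|Cc
C/III-2 aff II-1×II-2: Cc
C/III-3 un II-3×II-4: cc
C/III-4 aff II-3×II-4: Cc|CC
⇒ C over [I-1,I-2,II-1,II-2,II-3,II-4,III-1,III-2,III-3,III-4]: 12 consistent
S/I-1 ? ·: ss|Ss|SS
S/I-2 ? ·: ss|Ss|SS
S/II-1 ? I-1×I-2: ss|Ss|SS
S/II-2 ? ·: ss|Ss|SS
S/II-3 ? I-1×I-2: ss|Ss|SS
S/II-4 aff ·: Ss|SS
S/III-1 aff II-1×II-2: Ss|SS
S/III-2 aff II-1×II-2: Ss|SS
S/III-3 aff II-3×II-4: Ss|SS
S/III-4 ? II-3×II-4: ss|Ss|SS
⇒ S over [I-1,I-2,II-1,II-2,II-3,II-4,III-1,III-2,III-3,III-4]: 1258 consistent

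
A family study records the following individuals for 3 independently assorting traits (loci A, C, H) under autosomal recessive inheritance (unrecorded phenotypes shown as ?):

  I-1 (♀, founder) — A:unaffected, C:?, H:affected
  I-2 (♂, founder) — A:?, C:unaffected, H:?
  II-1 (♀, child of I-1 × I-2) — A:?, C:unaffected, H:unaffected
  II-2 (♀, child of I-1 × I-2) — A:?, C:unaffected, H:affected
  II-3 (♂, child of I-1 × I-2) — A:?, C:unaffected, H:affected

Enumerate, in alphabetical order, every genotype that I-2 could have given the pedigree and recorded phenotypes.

A/I-1 un ·: AA|Aa
A/I-2 ? ·: AA|Aa|aa
A/II-1 ? I-1×I-2: AA|Aa|aa
A/II-2 ? I-1×I-2: AA|Aa|aa
A/II-3 ? I-1×I-2: AA|Aa|aa
⇒ A over [I-1,I-2,II-1,II-2,II-3]: 53 consistent
C/I-1 ? ·: CC|Cc|cc
C/I-2 un ·: CC|Cc
C/II-1 un I-1×I-2: CC|Cc
C/II-2 un I-1×I-2: CC|Cc
C/II-3 un I-1×I-2: CC|Cc
⇒ C over [I-1,I-2,II-1,II-2,II-3]: 27 consistent
H/I-1 aff ·: hh
H/I-2 ? ·: Hh
H/II-1 un I-1×I-2: Hh
H/II-2 aff I-1×I-2: hh
H/II-3 aff I-1×I-2: hh
⇒ H over [I-1,I-2,II-1,II-2,II-3]: 1 consistent

I-2 ∈ {AA CC Hh, AA Cc Hh, Aa CC Hh, Aa Cc Hh, aa CC Hh, aa Cc Hh}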